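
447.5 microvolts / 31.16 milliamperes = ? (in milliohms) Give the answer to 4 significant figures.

(447.5 × 10^-6) / (31.16 × 10^-3) = 14.3614 × 10^-3 Ω

14.36 milliohms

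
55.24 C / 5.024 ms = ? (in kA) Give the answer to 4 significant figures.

(55.24) / (5.024e-3) = 10.9952e3 A

11.00 kA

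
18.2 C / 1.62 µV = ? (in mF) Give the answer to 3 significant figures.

11200000000 mF

(18.2) / (1.62 × 10^-6) = 11.235 × 10^6 F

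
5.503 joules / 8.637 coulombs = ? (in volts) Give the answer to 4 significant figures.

0.6371 volts

(5.503) / (8.637) = 0.637143 V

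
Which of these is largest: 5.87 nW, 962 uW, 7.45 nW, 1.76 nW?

962 uW

5.87 nW = 0.00000000587 W
962 uW = 0.000962 W
7.45 nW = 0.00000000745 W
1.76 nW = 0.00000000176 W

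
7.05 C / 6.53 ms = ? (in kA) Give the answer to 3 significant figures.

1.08 kA

(7.05) / (6.53 × 10^-3) = 1.0796 × 10^3 A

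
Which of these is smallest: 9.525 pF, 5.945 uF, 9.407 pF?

9.525 pF = 0.000000000009525 F
5.945 uF = 0.000005945 F
9.407 pF = 0.000000000009407 F

9.407 pF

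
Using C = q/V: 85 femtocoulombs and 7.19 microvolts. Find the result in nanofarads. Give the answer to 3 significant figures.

(85e-15) / (7.19e-6) = 11.822e-9 F

11.8 nanofarads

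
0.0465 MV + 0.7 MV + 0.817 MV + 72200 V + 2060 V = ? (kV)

1637.76 kV

In kV:
  0.0465 MV = 0.0465 × 10³ kV = 46.5
  0.7 MV = 0.7 × 10³ kV = 700
  0.817 MV = 0.817 × 10³ kV = 817
  72200 V = 72200 × 10⁻³ kV = 72.2
  2060 V = 2060 × 10⁻³ kV = 2.06
Sum: 46.5 + 700 + 817 + 72.2 + 2.06 = 1637.76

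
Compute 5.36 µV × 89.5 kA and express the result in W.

0.47972 W

5.36 × 10^-6 × 89.5 × 10^3 = 479.72 × 10^-3 W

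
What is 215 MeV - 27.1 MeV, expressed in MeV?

In MeV:
  215 MeV → 215
  27.1 MeV → 27.1
Difference: 215 - 27.1 = 187.9

187.9 MeV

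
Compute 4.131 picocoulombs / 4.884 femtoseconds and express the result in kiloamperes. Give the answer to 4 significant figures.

(4.131e-12) / (4.884e-15) = 0.845823e3 A

0.8458 kiloamperes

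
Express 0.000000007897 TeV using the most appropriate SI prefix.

7.897 keV

= 7.897 × 10³ eV; 10³ is kilo.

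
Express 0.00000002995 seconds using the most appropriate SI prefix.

= 29.95 × 10⁻⁹ seconds; 10⁻⁹ is nano.

29.95 nanoseconds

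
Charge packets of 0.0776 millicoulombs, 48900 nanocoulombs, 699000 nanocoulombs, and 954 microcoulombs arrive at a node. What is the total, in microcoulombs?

1779.5 microcoulombs

In microcoulombs:
  0.0776 millicoulombs = 0.0776 × 10³ microcoulombs = 77.6
  48900 nanocoulombs = 48900 × 10⁻³ microcoulombs = 48.9
  699000 nanocoulombs = 699000 × 10⁻³ microcoulombs = 699
  954 microcoulombs → 954
Sum: 77.6 + 48.9 + 699 + 954 = 1779.5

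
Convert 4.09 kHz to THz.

kilo = 10³, tera = 10¹²; factor is 10⁻⁹.
4.09 × 10⁻⁹ = 0.00000000409

0.00000000409 THz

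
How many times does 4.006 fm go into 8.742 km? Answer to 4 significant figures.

(8.742 × 10^3) / (4.006 × 10^-15) = 2.1822 × 10^18

2182000000000000000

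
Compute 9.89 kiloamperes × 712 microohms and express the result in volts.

9.89 × 10³ × 712 × 10⁻⁶ = 7041.68 × 10⁻³ V

7.04168 volts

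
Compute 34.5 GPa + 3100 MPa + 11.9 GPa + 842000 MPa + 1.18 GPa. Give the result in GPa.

In GPa:
  34.5 GPa → 34.5
  3100 MPa = 3100 × 10^-3 GPa = 3.1
  11.9 GPa → 11.9
  842000 MPa = 842000 × 10^-3 GPa = 842
  1.18 GPa → 1.18
Sum: 34.5 + 3.1 + 11.9 + 842 + 1.18 = 892.68

892.68 GPa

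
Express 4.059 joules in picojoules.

(no prefix) = 10⁰, pico = 10⁻¹²; factor is 10¹².
4.059 × 10¹² = 4059000000000

4059000000000 picojoules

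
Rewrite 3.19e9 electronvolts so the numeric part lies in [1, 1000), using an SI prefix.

3.19 gigaelectronvolts

= 3.19e9 electronvolts; 1e9 is giga.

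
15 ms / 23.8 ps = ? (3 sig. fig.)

(15 × 10⁻³) / (23.8 × 10⁻¹²) = 0.6303 × 10⁹

630000000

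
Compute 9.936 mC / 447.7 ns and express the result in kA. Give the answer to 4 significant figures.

22.19 kA

(9.936 × 10⁻³) / (447.7 × 10⁻⁹) = 0.0221934 × 10⁶ A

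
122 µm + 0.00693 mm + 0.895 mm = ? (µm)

1023.93 µm

In µm:
  122 µm → 122
  0.00693 mm = 0.00693e3 µm = 6.93
  0.895 mm = 0.895e3 µm = 895
Sum: 122 + 6.93 + 895 = 1023.93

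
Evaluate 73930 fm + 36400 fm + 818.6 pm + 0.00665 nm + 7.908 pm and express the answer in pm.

In pm:
  73930 fm = 73930 × 10^-3 pm = 73.93
  36400 fm = 36400 × 10^-3 pm = 36.4
  818.6 pm → 818.6
  0.00665 nm = 0.00665 × 10^3 pm = 6.65
  7.908 pm → 7.908
Sum: 73.93 + 36.4 + 818.6 + 6.65 + 7.908 = 943.488

943.488 pm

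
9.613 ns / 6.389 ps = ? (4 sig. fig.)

(9.613 × 10⁻⁹) / (6.389 × 10⁻¹²) = 1.5046 × 10³

1505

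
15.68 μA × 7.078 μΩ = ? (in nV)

15.68 × 10⁻⁶ × 7.078 × 10⁻⁶ = 110.98304 × 10⁻¹² V

0.11098304 nV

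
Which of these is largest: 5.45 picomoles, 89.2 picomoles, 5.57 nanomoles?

5.57 nanomoles

5.45 picomoles = 0.00000000000545 moles
89.2 picomoles = 0.0000000000892 moles
5.57 nanomoles = 0.00000000557 moles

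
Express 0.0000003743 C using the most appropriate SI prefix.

374.3 nC

= 374.3 × 10⁻⁹ C; 10⁻⁹ is nano.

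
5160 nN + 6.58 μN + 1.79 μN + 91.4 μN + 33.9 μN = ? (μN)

138.83 μN

In μN:
  5160 nN = 5160e-3 μN = 5.16
  6.58 μN → 6.58
  1.79 μN → 1.79
  91.4 μN → 91.4
  33.9 μN → 33.9
Sum: 5.16 + 6.58 + 1.79 + 91.4 + 33.9 = 138.83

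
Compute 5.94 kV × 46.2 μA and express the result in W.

0.274428 W

5.94 × 10^3 × 46.2 × 10^-6 = 274.428 × 10^-3 W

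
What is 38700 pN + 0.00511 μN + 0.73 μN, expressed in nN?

773.81 nN

In nN:
  38700 pN = 38700e-3 nN = 38.7
  0.00511 μN = 0.00511e3 nN = 5.11
  0.73 μN = 0.73e3 nN = 730
Sum: 38.7 + 5.11 + 730 = 773.81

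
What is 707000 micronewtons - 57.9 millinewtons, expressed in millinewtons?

In millinewtons:
  707000 micronewtons = 707000 × 10^-3 millinewtons = 707
  57.9 millinewtons → 57.9
Difference: 707 - 57.9 = 649.1

649.1 millinewtons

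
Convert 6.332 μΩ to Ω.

0.000006332 Ω

micro = 10^-6, (no prefix) = 10^0; factor is 10^-6.
6.332 × 10^-6 = 0.000006332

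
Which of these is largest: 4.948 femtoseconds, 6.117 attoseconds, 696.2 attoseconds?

4.948 femtoseconds

4.948 femtoseconds = 0.000000000000004948 seconds
6.117 attoseconds = 0.000000000000000006117 seconds
696.2 attoseconds = 0.0000000000000006962 seconds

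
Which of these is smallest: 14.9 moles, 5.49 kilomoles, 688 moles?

14.9 moles = 14.9 moles
5.49 kilomoles = 5490 moles
688 moles = 688 moles

14.9 moles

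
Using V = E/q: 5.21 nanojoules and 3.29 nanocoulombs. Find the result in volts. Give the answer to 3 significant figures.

1.58 volts

(5.21 × 10^-9) / (3.29 × 10^-9) = 1.5836 V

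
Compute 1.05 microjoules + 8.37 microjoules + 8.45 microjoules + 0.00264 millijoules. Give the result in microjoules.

20.51 microjoules

In microjoules:
  1.05 microjoules → 1.05
  8.37 microjoules → 8.37
  8.45 microjoules → 8.45
  0.00264 millijoules = 0.00264 × 10³ microjoules = 2.64
Sum: 1.05 + 8.37 + 8.45 + 2.64 = 20.51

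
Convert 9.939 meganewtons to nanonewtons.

9939000000000000 nanonewtons

mega = 1e6, nano = 1e-9; factor is 1e15.
9.939 × 1e15 = 9939000000000000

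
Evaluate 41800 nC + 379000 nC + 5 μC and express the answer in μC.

In μC:
  41800 nC = 41800e-3 μC = 41.8
  379000 nC = 379000e-3 μC = 379
  5 μC → 5
Sum: 41.8 + 379 + 5 = 425.8

425.8 μC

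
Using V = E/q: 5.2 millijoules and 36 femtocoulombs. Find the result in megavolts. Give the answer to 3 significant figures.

(5.2 × 10⁻³) / (36 × 10⁻¹⁵) = 0.14444 × 10¹² V

144000 megavolts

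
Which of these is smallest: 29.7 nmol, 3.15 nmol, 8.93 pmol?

8.93 pmol

29.7 nmol = 0.0000000297 mol
3.15 nmol = 0.00000000315 mol
8.93 pmol = 0.00000000000893 mol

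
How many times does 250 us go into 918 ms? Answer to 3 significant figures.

(918 × 10⁻³) / (250 × 10⁻⁶) = 3.672 × 10³

3670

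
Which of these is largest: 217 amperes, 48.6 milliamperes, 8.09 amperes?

217 amperes = 217 amperes
48.6 milliamperes = 0.0486 amperes
8.09 amperes = 8.09 amperes

217 amperes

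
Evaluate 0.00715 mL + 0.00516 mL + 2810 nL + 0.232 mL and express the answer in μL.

In μL:
  0.00715 mL = 0.00715 × 10^3 μL = 7.15
  0.00516 mL = 0.00516 × 10^3 μL = 5.16
  2810 nL = 2810 × 10^-3 μL = 2.81
  0.232 mL = 0.232 × 10^3 μL = 232
Sum: 7.15 + 5.16 + 2.81 + 232 = 247.12

247.12 μL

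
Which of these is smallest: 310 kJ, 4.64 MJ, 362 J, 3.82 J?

3.82 J

310 kJ = 310000 J
4.64 MJ = 4640000 J
362 J = 362 J
3.82 J = 3.82 J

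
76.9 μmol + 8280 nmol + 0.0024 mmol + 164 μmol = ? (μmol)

In μmol:
  76.9 μmol → 76.9
  8280 nmol = 8280 × 10⁻³ μmol = 8.28
  0.0024 mmol = 0.0024 × 10³ μmol = 2.4
  164 μmol → 164
Sum: 76.9 + 8.28 + 2.4 + 164 = 251.58

251.58 μmol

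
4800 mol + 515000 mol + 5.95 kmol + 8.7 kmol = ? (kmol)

In kmol:
  4800 mol = 4800e-3 kmol = 4.8
  515000 mol = 515000e-3 kmol = 515
  5.95 kmol → 5.95
  8.7 kmol → 8.7
Sum: 4.8 + 515 + 5.95 + 8.7 = 534.45

534.45 kmol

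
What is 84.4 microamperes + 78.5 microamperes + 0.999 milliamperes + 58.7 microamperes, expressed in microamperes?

1220.6 microamperes

In microamperes:
  84.4 microamperes → 84.4
  78.5 microamperes → 78.5
  0.999 milliamperes = 0.999 × 10^3 microamperes = 999
  58.7 microamperes → 58.7
Sum: 84.4 + 78.5 + 999 + 58.7 = 1220.6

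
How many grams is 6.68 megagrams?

6680000 grams

mega = 1e6, (no prefix) = 1e0; factor is 1e6.
6.68 × 1e6 = 6680000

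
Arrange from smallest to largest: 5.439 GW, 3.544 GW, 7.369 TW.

5.439 GW = 5439000000 W
3.544 GW = 3544000000 W
7.369 TW = 7369000000000 W

3.544 GW < 5.439 GW < 7.369 TW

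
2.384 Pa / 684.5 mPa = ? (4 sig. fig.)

3.483

(2.384) / (684.5 × 10⁻³) = 0.0034828 × 10³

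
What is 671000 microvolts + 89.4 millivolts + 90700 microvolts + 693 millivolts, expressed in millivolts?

1544.1 millivolts

In millivolts:
  671000 microvolts = 671000 × 10⁻³ millivolts = 671
  89.4 millivolts → 89.4
  90700 microvolts = 90700 × 10⁻³ millivolts = 90.7
  693 millivolts → 693
Sum: 671 + 89.4 + 90.7 + 693 = 1544.1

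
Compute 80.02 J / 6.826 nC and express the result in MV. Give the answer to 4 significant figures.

11720 MV

(80.02) / (6.826 × 10^-9) = 11.7228 × 10^9 V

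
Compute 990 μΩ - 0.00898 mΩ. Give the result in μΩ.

981.02 μΩ

In μΩ:
  990 μΩ → 990
  0.00898 mΩ = 0.00898e3 μΩ = 8.98
Difference: 990 - 8.98 = 981.02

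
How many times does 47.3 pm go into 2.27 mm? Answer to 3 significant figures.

48000000

(2.27 × 10⁻³) / (47.3 × 10⁻¹²) = 0.04799 × 10⁹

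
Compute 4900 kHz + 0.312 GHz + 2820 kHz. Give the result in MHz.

319.72 MHz

In MHz:
  4900 kHz = 4900 × 10^-3 MHz = 4.9
  0.312 GHz = 0.312 × 10^3 MHz = 312
  2820 kHz = 2820 × 10^-3 MHz = 2.82
Sum: 4.9 + 312 + 2.82 = 319.72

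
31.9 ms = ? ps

milli = 1e-3, pico = 1e-12; factor is 1e9.
31.9 × 1e9 = 31900000000

31900000000 ps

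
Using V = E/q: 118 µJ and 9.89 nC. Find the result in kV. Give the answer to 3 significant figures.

(118e-6) / (9.89e-9) = 11.931e3 V

11.9 kV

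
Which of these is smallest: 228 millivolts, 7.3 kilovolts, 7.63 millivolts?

7.63 millivolts

228 millivolts = 0.228 volts
7.3 kilovolts = 7300 volts
7.63 millivolts = 0.00763 volts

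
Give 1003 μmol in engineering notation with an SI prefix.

= 1.003 × 10^-3 mol; 10^-3 is milli.

1.003 mmol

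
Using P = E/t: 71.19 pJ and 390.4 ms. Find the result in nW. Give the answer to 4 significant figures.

(71.19 × 10^-12) / (390.4 × 10^-3) = 0.182351 × 10^-9 W

0.1824 nW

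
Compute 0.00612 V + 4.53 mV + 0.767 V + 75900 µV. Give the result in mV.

853.55 mV

In mV:
  0.00612 V = 0.00612 × 10³ mV = 6.12
  4.53 mV → 4.53
  0.767 V = 0.767 × 10³ mV = 767
  75900 µV = 75900 × 10⁻³ mV = 75.9
Sum: 6.12 + 4.53 + 767 + 75.9 = 853.55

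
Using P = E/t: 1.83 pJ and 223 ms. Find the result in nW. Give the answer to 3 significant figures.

0.00821 nW

(1.83 × 10⁻¹²) / (223 × 10⁻³) = 0.0082063 × 10⁻⁹ W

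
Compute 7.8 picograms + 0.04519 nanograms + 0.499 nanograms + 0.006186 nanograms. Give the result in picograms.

In picograms:
  7.8 picograms → 7.8
  0.04519 nanograms = 0.04519 × 10^3 picograms = 45.19
  0.499 nanograms = 0.499 × 10^3 picograms = 499
  0.006186 nanograms = 0.006186 × 10^3 picograms = 6.186
Sum: 7.8 + 45.19 + 499 + 6.186 = 558.176

558.176 picograms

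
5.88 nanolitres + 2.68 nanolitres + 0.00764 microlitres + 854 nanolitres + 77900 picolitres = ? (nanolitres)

In nanolitres:
  5.88 nanolitres → 5.88
  2.68 nanolitres → 2.68
  0.00764 microlitres = 0.00764 × 10³ nanolitres = 7.64
  854 nanolitres → 854
  77900 picolitres = 77900 × 10⁻³ nanolitres = 77.9
Sum: 5.88 + 2.68 + 7.64 + 854 + 77.9 = 948.1

948.1 nanolitres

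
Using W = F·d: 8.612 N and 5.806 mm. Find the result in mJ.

8.612 × 5.806e-3 = 50.001272e-3 J

50.001272 mJ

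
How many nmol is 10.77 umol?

10770 nmol

micro = 10⁻⁶, nano = 10⁻⁹; factor is 10³.
10.77 × 10³ = 10770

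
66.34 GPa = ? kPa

giga = 10⁹, kilo = 10³; factor is 10⁶.
66.34 × 10⁶ = 66340000

66340000 kPa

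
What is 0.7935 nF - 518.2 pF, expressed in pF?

In pF:
  0.7935 nF = 0.7935 × 10³ pF = 793.5
  518.2 pF → 518.2
Difference: 793.5 - 518.2 = 275.3

275.3 pF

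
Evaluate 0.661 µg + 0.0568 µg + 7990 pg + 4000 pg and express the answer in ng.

729.79 ng

In ng:
  0.661 µg = 0.661e3 ng = 661
  0.0568 µg = 0.0568e3 ng = 56.8
  7990 pg = 7990e-3 ng = 7.99
  4000 pg = 4000e-3 ng = 4
Sum: 661 + 56.8 + 7.99 + 4 = 729.79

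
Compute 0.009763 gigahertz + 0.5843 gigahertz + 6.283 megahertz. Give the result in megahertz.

600.346 megahertz

In megahertz:
  0.009763 gigahertz = 0.009763 × 10^3 megahertz = 9.763
  0.5843 gigahertz = 0.5843 × 10^3 megahertz = 584.3
  6.283 megahertz → 6.283
Sum: 9.763 + 584.3 + 6.283 = 600.346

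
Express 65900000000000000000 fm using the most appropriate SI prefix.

65.9 km

= 65.9 × 10^3 m; 10^3 is kilo.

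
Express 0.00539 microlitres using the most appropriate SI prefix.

5.39 nanolitres

= 5.39 × 10⁻⁹ litres; 10⁻⁹ is nano.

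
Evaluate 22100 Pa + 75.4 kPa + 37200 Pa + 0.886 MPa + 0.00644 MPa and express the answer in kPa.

In kPa:
  22100 Pa = 22100e-3 kPa = 22.1
  75.4 kPa → 75.4
  37200 Pa = 37200e-3 kPa = 37.2
  0.886 MPa = 0.886e3 kPa = 886
  0.00644 MPa = 0.00644e3 kPa = 6.44
Sum: 22.1 + 75.4 + 37.2 + 886 + 6.44 = 1027.14

1027.14 kPa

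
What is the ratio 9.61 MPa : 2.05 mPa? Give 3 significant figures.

4690000000

(9.61e6) / (2.05e-3) = 4.688e9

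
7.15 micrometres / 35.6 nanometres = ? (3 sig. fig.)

(7.15e-6) / (35.6e-9) = 0.2008e3

201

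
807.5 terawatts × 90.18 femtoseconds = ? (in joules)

807.5 × 10^12 × 90.18 × 10^-15 = 72820.35 × 10^-3 J

72.82035 joules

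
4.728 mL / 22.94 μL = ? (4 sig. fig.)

206.1

(4.728 × 10^-3) / (22.94 × 10^-6) = 0.2061 × 10^3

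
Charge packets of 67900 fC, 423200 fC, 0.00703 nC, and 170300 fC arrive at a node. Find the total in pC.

In pC:
  67900 fC = 67900 × 10^-3 pC = 67.9
  423200 fC = 423200 × 10^-3 pC = 423.2
  0.00703 nC = 0.00703 × 10^3 pC = 7.03
  170300 fC = 170300 × 10^-3 pC = 170.3
Sum: 67.9 + 423.2 + 7.03 + 170.3 = 668.43

668.43 pC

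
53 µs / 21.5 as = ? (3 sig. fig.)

(53 × 10⁻⁶) / (21.5 × 10⁻¹⁸) = 2.465 × 10¹²

2470000000000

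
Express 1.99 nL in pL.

nano = 10^-9, pico = 10^-12; factor is 10^3.
1.99 × 10^3 = 1990

1990 pL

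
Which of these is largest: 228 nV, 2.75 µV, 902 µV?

228 nV = 0.000000228 V
2.75 µV = 0.00000275 V
902 µV = 0.000902 V

902 µV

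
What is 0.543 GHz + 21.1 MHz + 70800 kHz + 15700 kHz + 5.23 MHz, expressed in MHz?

655.83 MHz

In MHz:
  0.543 GHz = 0.543 × 10^3 MHz = 543
  21.1 MHz → 21.1
  70800 kHz = 70800 × 10^-3 MHz = 70.8
  15700 kHz = 15700 × 10^-3 MHz = 15.7
  5.23 MHz → 5.23
Sum: 543 + 21.1 + 70.8 + 15.7 + 5.23 = 655.83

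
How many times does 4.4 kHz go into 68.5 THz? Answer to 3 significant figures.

15600000000

(68.5 × 10¹²) / (4.4 × 10³) = 15.57 × 10⁹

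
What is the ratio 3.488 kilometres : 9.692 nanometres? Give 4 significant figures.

(3.488 × 10^3) / (9.692 × 10^-9) = 0.35988 × 10^12

359900000000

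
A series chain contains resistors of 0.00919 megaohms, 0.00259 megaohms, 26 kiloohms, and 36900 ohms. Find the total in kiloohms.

74.68 kiloohms

In kiloohms:
  0.00919 megaohms = 0.00919e3 kiloohms = 9.19
  0.00259 megaohms = 0.00259e3 kiloohms = 2.59
  26 kiloohms → 26
  36900 ohms = 36900e-3 kiloohms = 36.9
Sum: 9.19 + 2.59 + 26 + 36.9 = 74.68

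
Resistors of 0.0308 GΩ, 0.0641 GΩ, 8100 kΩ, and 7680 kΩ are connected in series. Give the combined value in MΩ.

110.68 MΩ

In MΩ:
  0.0308 GΩ = 0.0308 × 10³ MΩ = 30.8
  0.0641 GΩ = 0.0641 × 10³ MΩ = 64.1
  8100 kΩ = 8100 × 10⁻³ MΩ = 8.1
  7680 kΩ = 7680 × 10⁻³ MΩ = 7.68
Sum: 30.8 + 64.1 + 8.1 + 7.68 = 110.68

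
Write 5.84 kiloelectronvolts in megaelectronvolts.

kilo = 10^3, mega = 10^6; factor is 10^-3.
5.84 × 10^-3 = 0.00584

0.00584 megaelectronvolts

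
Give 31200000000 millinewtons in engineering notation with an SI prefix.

= 31.2 × 10^6 newtons; 10^6 is mega.

31.2 meganewtons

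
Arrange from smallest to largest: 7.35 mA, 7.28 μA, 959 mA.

7.35 mA = 0.00735 A
7.28 μA = 0.00000728 A
959 mA = 0.959 A

7.28 μA < 7.35 mA < 959 mA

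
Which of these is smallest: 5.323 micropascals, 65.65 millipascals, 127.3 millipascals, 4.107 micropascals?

4.107 micropascals

5.323 micropascals = 0.000005323 pascals
65.65 millipascals = 0.06565 pascals
127.3 millipascals = 0.1273 pascals
4.107 micropascals = 0.000004107 pascals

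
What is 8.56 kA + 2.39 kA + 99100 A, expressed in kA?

In kA:
  8.56 kA → 8.56
  2.39 kA → 2.39
  99100 A = 99100 × 10^-3 kA = 99.1
Sum: 8.56 + 2.39 + 99.1 = 110.05

110.05 kA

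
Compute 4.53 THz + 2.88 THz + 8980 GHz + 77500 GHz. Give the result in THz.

In THz:
  4.53 THz → 4.53
  2.88 THz → 2.88
  8980 GHz = 8980e-3 THz = 8.98
  77500 GHz = 77500e-3 THz = 77.5
Sum: 4.53 + 2.88 + 8.98 + 77.5 = 93.89

93.89 THz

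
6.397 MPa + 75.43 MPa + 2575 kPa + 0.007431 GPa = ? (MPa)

In MPa:
  6.397 MPa → 6.397
  75.43 MPa → 75.43
  2575 kPa = 2575e-3 MPa = 2.575
  0.007431 GPa = 0.007431e3 MPa = 7.431
Sum: 6.397 + 75.43 + 2.575 + 7.431 = 91.833

91.833 MPa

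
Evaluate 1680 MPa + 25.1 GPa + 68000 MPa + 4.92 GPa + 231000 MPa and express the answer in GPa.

330.7 GPa

In GPa:
  1680 MPa = 1680 × 10^-3 GPa = 1.68
  25.1 GPa → 25.1
  68000 MPa = 68000 × 10^-3 GPa = 68
  4.92 GPa → 4.92
  231000 MPa = 231000 × 10^-3 GPa = 231
Sum: 1.68 + 25.1 + 68 + 4.92 + 231 = 330.7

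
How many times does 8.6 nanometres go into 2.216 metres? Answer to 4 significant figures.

(2.216) / (8.6e-9) = 0.25767e9

257700000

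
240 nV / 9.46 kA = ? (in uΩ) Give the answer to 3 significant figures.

0.0000254 uΩ

(240e-9) / (9.46e3) = 25.37e-12 Ω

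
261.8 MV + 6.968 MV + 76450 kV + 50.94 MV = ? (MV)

396.158 MV

In MV:
  261.8 MV → 261.8
  6.968 MV → 6.968
  76450 kV = 76450 × 10^-3 MV = 76.45
  50.94 MV → 50.94
Sum: 261.8 + 6.968 + 76.45 + 50.94 = 396.158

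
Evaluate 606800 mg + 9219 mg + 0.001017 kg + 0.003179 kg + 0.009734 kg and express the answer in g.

In g:
  606800 mg = 606800e-3 g = 606.8
  9219 mg = 9219e-3 g = 9.219
  0.001017 kg = 0.001017e3 g = 1.017
  0.003179 kg = 0.003179e3 g = 3.179
  0.009734 kg = 0.009734e3 g = 9.734
Sum: 606.8 + 9.219 + 1.017 + 3.179 + 9.734 = 629.949

629.949 g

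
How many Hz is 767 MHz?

767000000 Hz

mega = 10⁶, (no prefix) = 10⁰; factor is 10⁶.
767 × 10⁶ = 767000000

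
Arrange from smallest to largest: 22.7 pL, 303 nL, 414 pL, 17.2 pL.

22.7 pL = 0.0000000000227 L
303 nL = 0.000000303 L
414 pL = 0.000000000414 L
17.2 pL = 0.0000000000172 L

17.2 pL < 22.7 pL < 414 pL < 303 nL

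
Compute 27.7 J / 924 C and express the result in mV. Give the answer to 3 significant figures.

30.0 mV

(27.7) / (924) = 0.029978 V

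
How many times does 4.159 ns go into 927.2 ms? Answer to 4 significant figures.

222900000

(927.2 × 10⁻³) / (4.159 × 10⁻⁹) = 222.94 × 10⁶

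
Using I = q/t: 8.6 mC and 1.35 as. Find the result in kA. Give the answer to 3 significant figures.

6370000000000 kA

(8.6 × 10⁻³) / (1.35 × 10⁻¹⁸) = 6.3704 × 10¹⁵ A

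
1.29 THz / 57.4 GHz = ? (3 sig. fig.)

(1.29 × 10¹²) / (57.4 × 10⁹) = 0.02247 × 10³

22.5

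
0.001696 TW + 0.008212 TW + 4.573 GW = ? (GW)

In GW:
  0.001696 TW = 0.001696e3 GW = 1.696
  0.008212 TW = 0.008212e3 GW = 8.212
  4.573 GW → 4.573
Sum: 1.696 + 8.212 + 4.573 = 14.481

14.481 GW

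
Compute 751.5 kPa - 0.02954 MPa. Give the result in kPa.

In kPa:
  751.5 kPa → 751.5
  0.02954 MPa = 0.02954 × 10³ kPa = 29.54
Difference: 751.5 - 29.54 = 721.96

721.96 kPa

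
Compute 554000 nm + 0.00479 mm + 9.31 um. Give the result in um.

In um:
  554000 nm = 554000e-3 um = 554
  0.00479 mm = 0.00479e3 um = 4.79
  9.31 um → 9.31
Sum: 554 + 4.79 + 9.31 = 568.1

568.1 um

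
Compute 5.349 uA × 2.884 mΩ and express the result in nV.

15.426516 nV

5.349e-6 × 2.884e-3 = 15.426516e-9 V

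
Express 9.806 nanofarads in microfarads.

nano = 10⁻⁹, micro = 10⁻⁶; factor is 10⁻³.
9.806 × 10⁻³ = 0.009806

0.009806 microfarads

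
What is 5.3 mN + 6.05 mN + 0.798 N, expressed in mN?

809.35 mN

In mN:
  5.3 mN → 5.3
  6.05 mN → 6.05
  0.798 N = 0.798 × 10³ mN = 798
Sum: 5.3 + 6.05 + 798 = 809.35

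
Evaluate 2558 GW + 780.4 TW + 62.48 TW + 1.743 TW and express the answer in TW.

847.181 TW

In TW:
  2558 GW = 2558e-3 TW = 2.558
  780.4 TW → 780.4
  62.48 TW → 62.48
  1.743 TW → 1.743
Sum: 2.558 + 780.4 + 62.48 + 1.743 = 847.181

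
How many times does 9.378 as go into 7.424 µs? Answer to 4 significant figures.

791600000000

(7.424 × 10^-6) / (9.378 × 10^-18) = 0.79164 × 10^12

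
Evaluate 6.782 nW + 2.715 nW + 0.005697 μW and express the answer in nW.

15.194 nW

In nW:
  6.782 nW → 6.782
  2.715 nW → 2.715
  0.005697 μW = 0.005697 × 10^3 nW = 5.697
Sum: 6.782 + 2.715 + 5.697 = 15.194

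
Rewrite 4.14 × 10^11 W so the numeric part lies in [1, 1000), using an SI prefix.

= 414 × 10^9 W; 10^9 is giga.

414 GW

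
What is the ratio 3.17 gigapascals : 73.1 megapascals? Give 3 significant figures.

43.4

(3.17e9) / (73.1e6) = 0.04337e3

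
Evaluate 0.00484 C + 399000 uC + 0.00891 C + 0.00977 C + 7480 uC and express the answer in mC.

In mC:
  0.00484 C = 0.00484 × 10^3 mC = 4.84
  399000 uC = 399000 × 10^-3 mC = 399
  0.00891 C = 0.00891 × 10^3 mC = 8.91
  0.00977 C = 0.00977 × 10^3 mC = 9.77
  7480 uC = 7480 × 10^-3 mC = 7.48
Sum: 4.84 + 399 + 8.91 + 9.77 + 7.48 = 430

430 mC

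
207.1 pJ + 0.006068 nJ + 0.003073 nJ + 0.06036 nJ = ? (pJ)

In pJ:
  207.1 pJ → 207.1
  0.006068 nJ = 0.006068 × 10³ pJ = 6.068
  0.003073 nJ = 0.003073 × 10³ pJ = 3.073
  0.06036 nJ = 0.06036 × 10³ pJ = 60.36
Sum: 207.1 + 6.068 + 3.073 + 60.36 = 276.601

276.601 pJ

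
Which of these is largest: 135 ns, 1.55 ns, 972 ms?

972 ms

135 ns = 0.000000135 s
1.55 ns = 0.00000000155 s
972 ms = 0.972 s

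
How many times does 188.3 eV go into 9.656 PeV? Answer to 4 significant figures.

51280000000000

(9.656 × 10^15) / (188.3) = 0.05128 × 10^15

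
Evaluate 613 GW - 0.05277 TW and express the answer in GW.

In GW:
  613 GW → 613
  0.05277 TW = 0.05277e3 GW = 52.77
Difference: 613 - 52.77 = 560.23

560.23 GW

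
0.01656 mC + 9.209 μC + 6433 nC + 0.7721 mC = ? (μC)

In μC:
  0.01656 mC = 0.01656e3 μC = 16.56
  9.209 μC → 9.209
  6433 nC = 6433e-3 μC = 6.433
  0.7721 mC = 0.7721e3 μC = 772.1
Sum: 16.56 + 9.209 + 6.433 + 772.1 = 804.302

804.302 μC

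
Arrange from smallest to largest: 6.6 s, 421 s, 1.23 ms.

6.6 s = 6.6 s
421 s = 421 s
1.23 ms = 0.00123 s

1.23 ms < 6.6 s < 421 s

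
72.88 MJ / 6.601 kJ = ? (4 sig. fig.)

(72.88 × 10^6) / (6.601 × 10^3) = 11.041 × 10^3

11040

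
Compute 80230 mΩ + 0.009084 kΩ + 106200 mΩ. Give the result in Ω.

In Ω:
  80230 mΩ = 80230e-3 Ω = 80.23
  0.009084 kΩ = 0.009084e3 Ω = 9.084
  106200 mΩ = 106200e-3 Ω = 106.2
Sum: 80.23 + 9.084 + 106.2 = 195.514

195.514 Ω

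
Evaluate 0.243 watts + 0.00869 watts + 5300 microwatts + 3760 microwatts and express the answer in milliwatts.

260.75 milliwatts

In milliwatts:
  0.243 watts = 0.243e3 milliwatts = 243
  0.00869 watts = 0.00869e3 milliwatts = 8.69
  5300 microwatts = 5300e-3 milliwatts = 5.3
  3760 microwatts = 3760e-3 milliwatts = 3.76
Sum: 243 + 8.69 + 5.3 + 3.76 = 260.75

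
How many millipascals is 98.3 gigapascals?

98300000000000 millipascals

giga = 10^9, milli = 10^-3; factor is 10^12.
98.3 × 10^12 = 98300000000000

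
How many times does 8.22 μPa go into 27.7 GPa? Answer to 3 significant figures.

(27.7 × 10^9) / (8.22 × 10^-6) = 3.37 × 10^15

3370000000000000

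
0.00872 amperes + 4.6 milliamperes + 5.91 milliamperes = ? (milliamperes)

In milliamperes:
  0.00872 amperes = 0.00872e3 milliamperes = 8.72
  4.6 milliamperes → 4.6
  5.91 milliamperes → 5.91
Sum: 8.72 + 4.6 + 5.91 = 19.23

19.23 milliamperes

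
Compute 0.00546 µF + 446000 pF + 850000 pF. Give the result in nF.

1301.46 nF

In nF:
  0.00546 µF = 0.00546e3 nF = 5.46
  446000 pF = 446000e-3 nF = 446
  850000 pF = 850000e-3 nF = 850
Sum: 5.46 + 446 + 850 = 1301.46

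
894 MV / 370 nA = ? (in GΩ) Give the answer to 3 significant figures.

(894 × 10^6) / (370 × 10^-9) = 2.4162 × 10^15 Ω

2420000 GΩ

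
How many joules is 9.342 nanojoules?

0.000000009342 joules

nano = 1e-9, (no prefix) = 1e0; factor is 1e-9.
9.342 × 1e-9 = 0.000000009342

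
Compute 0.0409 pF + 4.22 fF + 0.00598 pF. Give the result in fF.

In fF:
  0.0409 pF = 0.0409 × 10³ fF = 40.9
  4.22 fF → 4.22
  0.00598 pF = 0.00598 × 10³ fF = 5.98
Sum: 40.9 + 4.22 + 5.98 = 51.1

51.1 fF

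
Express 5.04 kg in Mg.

kilo = 10^3, mega = 10^6; factor is 10^-3.
5.04 × 10^-3 = 0.00504

0.00504 Mg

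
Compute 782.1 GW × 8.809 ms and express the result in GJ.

6.8895189 GJ

782.1e9 × 8.809e-3 = 6889.5189e6 J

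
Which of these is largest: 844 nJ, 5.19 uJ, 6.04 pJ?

844 nJ = 0.000000844 J
5.19 uJ = 0.00000519 J
6.04 pJ = 0.00000000000604 J

5.19 uJ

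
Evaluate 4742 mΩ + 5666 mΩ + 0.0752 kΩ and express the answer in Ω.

In Ω:
  4742 mΩ = 4742 × 10^-3 Ω = 4.742
  5666 mΩ = 5666 × 10^-3 Ω = 5.666
  0.0752 kΩ = 0.0752 × 10^3 Ω = 75.2
Sum: 4.742 + 5.666 + 75.2 = 85.608

85.608 Ω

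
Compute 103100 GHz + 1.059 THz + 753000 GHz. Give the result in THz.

857.159 THz

In THz:
  103100 GHz = 103100 × 10⁻³ THz = 103.1
  1.059 THz → 1.059
  753000 GHz = 753000 × 10⁻³ THz = 753
Sum: 103.1 + 1.059 + 753 = 857.159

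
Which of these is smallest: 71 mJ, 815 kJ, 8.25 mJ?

71 mJ = 0.071 J
815 kJ = 815000 J
8.25 mJ = 0.00825 J

8.25 mJ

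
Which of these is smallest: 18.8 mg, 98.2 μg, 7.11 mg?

98.2 μg

18.8 mg = 0.0188 g
98.2 μg = 0.0000982 g
7.11 mg = 0.00711 g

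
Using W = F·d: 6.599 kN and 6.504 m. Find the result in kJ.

6.599 × 10³ × 6.504 = 42.919896 × 10³ J

42.919896 kJ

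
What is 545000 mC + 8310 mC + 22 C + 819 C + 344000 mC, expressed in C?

1738.31 C

In C:
  545000 mC = 545000 × 10⁻³ C = 545
  8310 mC = 8310 × 10⁻³ C = 8.31
  22 C → 22
  819 C → 819
  344000 mC = 344000 × 10⁻³ C = 344
Sum: 545 + 8.31 + 22 + 819 + 344 = 1738.31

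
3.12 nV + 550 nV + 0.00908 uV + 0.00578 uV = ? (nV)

In nV:
  3.12 nV → 3.12
  550 nV → 550
  0.00908 uV = 0.00908 × 10³ nV = 9.08
  0.00578 uV = 0.00578 × 10³ nV = 5.78
Sum: 3.12 + 550 + 9.08 + 5.78 = 567.98

567.98 nV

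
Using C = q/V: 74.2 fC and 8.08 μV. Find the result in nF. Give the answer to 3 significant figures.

(74.2e-15) / (8.08e-6) = 9.1832e-9 F

9.18 nF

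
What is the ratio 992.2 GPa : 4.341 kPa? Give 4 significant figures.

228600000

(992.2e9) / (4.341e3) = 228.56e6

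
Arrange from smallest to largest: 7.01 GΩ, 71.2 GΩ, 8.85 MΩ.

7.01 GΩ = 7010000000 Ω
71.2 GΩ = 71200000000 Ω
8.85 MΩ = 8850000 Ω

8.85 MΩ < 7.01 GΩ < 71.2 GΩ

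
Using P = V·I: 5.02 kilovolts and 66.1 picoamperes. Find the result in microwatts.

0.331822 microwatts

5.02 × 10^3 × 66.1 × 10^-12 = 331.822 × 10^-9 W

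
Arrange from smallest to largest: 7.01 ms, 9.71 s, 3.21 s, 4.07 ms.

7.01 ms = 0.00701 s
9.71 s = 9.71 s
3.21 s = 3.21 s
4.07 ms = 0.00407 s

4.07 ms < 7.01 ms < 3.21 s < 9.71 s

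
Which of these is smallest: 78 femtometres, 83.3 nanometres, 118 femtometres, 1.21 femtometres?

78 femtometres = 0.000000000000078 metres
83.3 nanometres = 0.0000000833 metres
118 femtometres = 0.000000000000118 metres
1.21 femtometres = 0.00000000000000121 metres

1.21 femtometres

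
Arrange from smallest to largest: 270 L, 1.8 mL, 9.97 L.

1.8 mL < 9.97 L < 270 L

270 L = 270 L
1.8 mL = 0.0018 L
9.97 L = 9.97 L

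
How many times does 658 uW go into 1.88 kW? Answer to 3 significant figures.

2860000

(1.88 × 10^3) / (658 × 10^-6) = 0.002857 × 10^9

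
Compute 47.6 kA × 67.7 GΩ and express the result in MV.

47.6 × 10³ × 67.7 × 10⁹ = 3222.52 × 10¹² V

3222520000 MV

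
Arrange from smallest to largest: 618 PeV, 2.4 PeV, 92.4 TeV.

618 PeV = 618000000000000000 eV
2.4 PeV = 2400000000000000 eV
92.4 TeV = 92400000000000 eV

92.4 TeV < 2.4 PeV < 618 PeV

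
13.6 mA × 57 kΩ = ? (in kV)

13.6 × 10⁻³ × 57 × 10³ = 775.2 V

0.7752 kV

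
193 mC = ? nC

193000000 nC

milli = 10⁻³, nano = 10⁻⁹; factor is 10⁶.
193 × 10⁶ = 193000000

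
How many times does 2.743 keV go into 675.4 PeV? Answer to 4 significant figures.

246200000000000

(675.4 × 10^15) / (2.743 × 10^3) = 246.23 × 10^12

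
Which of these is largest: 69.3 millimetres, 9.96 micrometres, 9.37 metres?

69.3 millimetres = 0.0693 metres
9.96 micrometres = 0.00000996 metres
9.37 metres = 9.37 metres

9.37 metres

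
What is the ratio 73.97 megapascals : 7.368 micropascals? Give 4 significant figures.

(73.97 × 10^6) / (7.368 × 10^-6) = 10.039 × 10^12

10040000000000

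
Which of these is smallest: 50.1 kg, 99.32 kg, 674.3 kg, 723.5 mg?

723.5 mg

50.1 kg = 50100 g
99.32 kg = 99320 g
674.3 kg = 674300 g
723.5 mg = 0.7235 g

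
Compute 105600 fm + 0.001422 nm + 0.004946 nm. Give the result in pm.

In pm:
  105600 fm = 105600e-3 pm = 105.6
  0.001422 nm = 0.001422e3 pm = 1.422
  0.004946 nm = 0.004946e3 pm = 4.946
Sum: 105.6 + 1.422 + 4.946 = 111.968

111.968 pm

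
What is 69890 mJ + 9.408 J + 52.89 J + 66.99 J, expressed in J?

199.178 J

In J:
  69890 mJ = 69890e-3 J = 69.89
  9.408 J → 9.408
  52.89 J → 52.89
  66.99 J → 66.99
Sum: 69.89 + 9.408 + 52.89 + 66.99 = 199.178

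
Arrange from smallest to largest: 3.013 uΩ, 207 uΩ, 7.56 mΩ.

3.013 uΩ < 207 uΩ < 7.56 mΩ

3.013 uΩ = 0.000003013 Ω
207 uΩ = 0.000207 Ω
7.56 mΩ = 0.00756 Ω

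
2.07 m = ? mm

(no prefix) = 10^0, milli = 10^-3; factor is 10^3.
2.07 × 10^3 = 2070

2070 mm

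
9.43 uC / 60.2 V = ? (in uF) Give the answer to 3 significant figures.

(9.43 × 10⁻⁶) / (60.2) = 0.15664 × 10⁻⁶ F

0.157 uF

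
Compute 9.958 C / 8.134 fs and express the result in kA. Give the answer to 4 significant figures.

(9.958) / (8.134 × 10⁻¹⁵) = 1.22424 × 10¹⁵ A

1224000000000 kA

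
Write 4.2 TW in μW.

tera = 10¹², micro = 10⁻⁶; factor is 10¹⁸.
4.2 × 10¹⁸ = 4200000000000000000

4200000000000000000 μW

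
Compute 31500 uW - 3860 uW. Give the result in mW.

In mW:
  31500 uW = 31500 × 10⁻³ mW = 31.5
  3860 uW = 3860 × 10⁻³ mW = 3.86
Difference: 31.5 - 3.86 = 27.64

27.64 mW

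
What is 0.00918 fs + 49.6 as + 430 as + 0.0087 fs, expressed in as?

497.48 as

In as:
  0.00918 fs = 0.00918 × 10^3 as = 9.18
  49.6 as → 49.6
  430 as → 430
  0.0087 fs = 0.0087 × 10^3 as = 8.7
Sum: 9.18 + 49.6 + 430 + 8.7 = 497.48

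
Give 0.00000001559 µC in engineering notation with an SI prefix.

= 15.59 × 10⁻¹⁵ C; 10⁻¹⁵ is femto.

15.59 fC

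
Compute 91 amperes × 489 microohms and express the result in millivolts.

44.499 millivolts

91 × 489 × 10⁻⁶ = 44499 × 10⁻⁶ V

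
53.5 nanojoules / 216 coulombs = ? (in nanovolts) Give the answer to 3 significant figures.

0.248 nanovolts

(53.5 × 10⁻⁹) / (216) = 0.24769 × 10⁻⁹ V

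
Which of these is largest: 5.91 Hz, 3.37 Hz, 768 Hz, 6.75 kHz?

5.91 Hz = 5.91 Hz
3.37 Hz = 3.37 Hz
768 Hz = 768 Hz
6.75 kHz = 6750 Hz

6.75 kHz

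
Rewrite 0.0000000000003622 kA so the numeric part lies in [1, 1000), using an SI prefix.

= 362.2 × 10⁻¹² A; 10⁻¹² is pico.

362.2 pA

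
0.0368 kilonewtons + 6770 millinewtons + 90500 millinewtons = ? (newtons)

In newtons:
  0.0368 kilonewtons = 0.0368 × 10^3 newtons = 36.8
  6770 millinewtons = 6770 × 10^-3 newtons = 6.77
  90500 millinewtons = 90500 × 10^-3 newtons = 90.5
Sum: 36.8 + 6.77 + 90.5 = 134.07

134.07 newtons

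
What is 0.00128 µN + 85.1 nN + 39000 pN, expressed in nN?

125.38 nN

In nN:
  0.00128 µN = 0.00128 × 10³ nN = 1.28
  85.1 nN → 85.1
  39000 pN = 39000 × 10⁻³ nN = 39
Sum: 1.28 + 85.1 + 39 = 125.38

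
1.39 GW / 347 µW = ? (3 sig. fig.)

4010000000000

(1.39 × 10⁹) / (347 × 10⁻⁶) = 0.004006 × 10¹⁵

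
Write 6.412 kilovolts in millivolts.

kilo = 1e3, milli = 1e-3; factor is 1e6.
6.412 × 1e6 = 6412000

6412000 millivolts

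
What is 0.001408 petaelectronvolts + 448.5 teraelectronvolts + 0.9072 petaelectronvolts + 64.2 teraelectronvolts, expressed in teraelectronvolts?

1421.308 teraelectronvolts

In teraelectronvolts:
  0.001408 petaelectronvolts = 0.001408 × 10³ teraelectronvolts = 1.408
  448.5 teraelectronvolts → 448.5
  0.9072 petaelectronvolts = 0.9072 × 10³ teraelectronvolts = 907.2
  64.2 teraelectronvolts → 64.2
Sum: 1.408 + 448.5 + 907.2 + 64.2 = 1421.308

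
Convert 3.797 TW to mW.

tera = 10^12, milli = 10^-3; factor is 10^15.
3.797 × 10^15 = 3797000000000000

3797000000000000 mW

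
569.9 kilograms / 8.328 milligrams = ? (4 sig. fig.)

(569.9e3) / (8.328e-3) = 68.432e6

68430000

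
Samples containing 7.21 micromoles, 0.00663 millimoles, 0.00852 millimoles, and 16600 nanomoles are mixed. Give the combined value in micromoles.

38.96 micromoles

In micromoles:
  7.21 micromoles → 7.21
  0.00663 millimoles = 0.00663e3 micromoles = 6.63
  0.00852 millimoles = 0.00852e3 micromoles = 8.52
  16600 nanomoles = 16600e-3 micromoles = 16.6
Sum: 7.21 + 6.63 + 8.52 + 16.6 = 38.96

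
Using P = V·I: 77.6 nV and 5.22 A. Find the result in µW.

0.405072 µW

77.6 × 10⁻⁹ × 5.22 = 405.072 × 10⁻⁹ W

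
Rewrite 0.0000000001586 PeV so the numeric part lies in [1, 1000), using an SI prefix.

158.6 keV

= 158.6 × 10³ eV; 10³ is kilo.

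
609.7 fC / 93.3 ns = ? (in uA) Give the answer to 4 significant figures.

6.535 uA

(609.7 × 10⁻¹⁵) / (93.3 × 10⁻⁹) = 6.53483 × 10⁻⁶ A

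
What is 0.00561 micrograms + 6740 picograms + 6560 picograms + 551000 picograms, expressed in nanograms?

In nanograms:
  0.00561 micrograms = 0.00561e3 nanograms = 5.61
  6740 picograms = 6740e-3 nanograms = 6.74
  6560 picograms = 6560e-3 nanograms = 6.56
  551000 picograms = 551000e-3 nanograms = 551
Sum: 5.61 + 6.74 + 6.56 + 551 = 569.91

569.91 nanograms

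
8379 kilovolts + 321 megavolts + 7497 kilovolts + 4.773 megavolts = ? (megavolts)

In megavolts:
  8379 kilovolts = 8379e-3 megavolts = 8.379
  321 megavolts → 321
  7497 kilovolts = 7497e-3 megavolts = 7.497
  4.773 megavolts → 4.773
Sum: 8.379 + 321 + 7.497 + 4.773 = 341.649

341.649 megavolts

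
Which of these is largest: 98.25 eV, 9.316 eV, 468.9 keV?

468.9 keV

98.25 eV = 98.25 eV
9.316 eV = 9.316 eV
468.9 keV = 468900 eV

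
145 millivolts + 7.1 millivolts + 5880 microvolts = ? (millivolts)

In millivolts:
  145 millivolts → 145
  7.1 millivolts → 7.1
  5880 microvolts = 5880 × 10⁻³ millivolts = 5.88
Sum: 145 + 7.1 + 5.88 = 157.98

157.98 millivolts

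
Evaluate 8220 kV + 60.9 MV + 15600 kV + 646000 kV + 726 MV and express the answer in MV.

In MV:
  8220 kV = 8220e-3 MV = 8.22
  60.9 MV → 60.9
  15600 kV = 15600e-3 MV = 15.6
  646000 kV = 646000e-3 MV = 646
  726 MV → 726
Sum: 8.22 + 60.9 + 15.6 + 646 + 726 = 1456.72

1456.72 MV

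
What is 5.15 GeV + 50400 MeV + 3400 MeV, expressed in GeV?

In GeV:
  5.15 GeV → 5.15
  50400 MeV = 50400e-3 GeV = 50.4
  3400 MeV = 3400e-3 GeV = 3.4
Sum: 5.15 + 50.4 + 3.4 = 58.95

58.95 GeV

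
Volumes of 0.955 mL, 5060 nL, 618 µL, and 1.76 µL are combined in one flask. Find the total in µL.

1579.82 µL

In µL:
  0.955 mL = 0.955e3 µL = 955
  5060 nL = 5060e-3 µL = 5.06
  618 µL → 618
  1.76 µL → 1.76
Sum: 955 + 5.06 + 618 + 1.76 = 1579.82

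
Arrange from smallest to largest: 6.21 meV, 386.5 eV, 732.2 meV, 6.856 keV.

6.21 meV = 0.00621 eV
386.5 eV = 386.5 eV
732.2 meV = 0.7322 eV
6.856 keV = 6856 eV

6.21 meV < 732.2 meV < 386.5 eV < 6.856 keV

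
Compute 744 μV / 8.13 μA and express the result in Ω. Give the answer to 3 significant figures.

(744 × 10^-6) / (8.13 × 10^-6) = 91.513 Ω

91.5 Ω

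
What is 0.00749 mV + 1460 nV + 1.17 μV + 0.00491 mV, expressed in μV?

In μV:
  0.00749 mV = 0.00749 × 10^3 μV = 7.49
  1460 nV = 1460 × 10^-3 μV = 1.46
  1.17 μV → 1.17
  0.00491 mV = 0.00491 × 10^3 μV = 4.91
Sum: 7.49 + 1.46 + 1.17 + 4.91 = 15.03

15.03 μV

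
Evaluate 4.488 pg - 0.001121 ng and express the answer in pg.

3.367 pg

In pg:
  4.488 pg → 4.488
  0.001121 ng = 0.001121 × 10³ pg = 1.121
Difference: 4.488 - 1.121 = 3.367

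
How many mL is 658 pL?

pico = 10^-12, milli = 10^-3; factor is 10^-9.
658 × 10^-9 = 0.000000658

0.000000658 mL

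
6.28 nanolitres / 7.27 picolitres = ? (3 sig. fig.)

(6.28 × 10^-9) / (7.27 × 10^-12) = 0.8638 × 10^3

864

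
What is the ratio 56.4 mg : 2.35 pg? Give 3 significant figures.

24000000000

(56.4e-3) / (2.35e-12) = 24e9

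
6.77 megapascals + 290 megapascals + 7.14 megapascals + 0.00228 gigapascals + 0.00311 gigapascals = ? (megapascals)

In megapascals:
  6.77 megapascals → 6.77
  290 megapascals → 290
  7.14 megapascals → 7.14
  0.00228 gigapascals = 0.00228e3 megapascals = 2.28
  0.00311 gigapascals = 0.00311e3 megapascals = 3.11
Sum: 6.77 + 290 + 7.14 + 2.28 + 3.11 = 309.3

309.3 megapascals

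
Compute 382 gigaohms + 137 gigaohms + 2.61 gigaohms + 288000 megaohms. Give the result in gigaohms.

In gigaohms:
  382 gigaohms → 382
  137 gigaohms → 137
  2.61 gigaohms → 2.61
  288000 megaohms = 288000 × 10⁻³ gigaohms = 288
Sum: 382 + 137 + 2.61 + 288 = 809.61

809.61 gigaohms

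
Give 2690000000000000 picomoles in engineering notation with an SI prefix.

= 2.69 × 10^3 moles; 10^3 is kilo.

2.69 kilomoles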